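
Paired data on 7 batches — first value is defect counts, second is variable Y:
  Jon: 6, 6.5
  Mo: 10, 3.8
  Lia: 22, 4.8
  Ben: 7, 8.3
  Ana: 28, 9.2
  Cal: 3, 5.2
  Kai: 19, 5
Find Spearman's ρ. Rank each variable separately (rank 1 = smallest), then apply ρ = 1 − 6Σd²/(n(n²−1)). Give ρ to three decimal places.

0.000

Ranks of variable 1: 2, 4, 6, 3, 7, 1, 5
Ranks of variable 2: 5, 1, 2, 6, 7, 4, 3
d = r₁ − r₂: -3, 3, 4, -3, 0, -3, 2
d²: 9, 9, 16, 9, 0, 9, 4; Σd² = 56
ρ = 1 − 6·56/(7·48) = 1 − 336/336 = 0.000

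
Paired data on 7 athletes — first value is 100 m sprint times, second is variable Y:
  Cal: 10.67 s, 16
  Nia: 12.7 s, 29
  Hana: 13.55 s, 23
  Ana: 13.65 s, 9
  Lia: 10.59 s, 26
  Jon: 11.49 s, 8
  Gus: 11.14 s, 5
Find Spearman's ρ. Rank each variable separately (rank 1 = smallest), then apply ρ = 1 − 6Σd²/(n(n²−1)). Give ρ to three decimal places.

Ranks of variable 1: 2, 5, 6, 7, 1, 4, 3
Ranks of variable 2: 4, 7, 5, 3, 6, 2, 1
d = r₁ − r₂: -2, -2, 1, 4, -5, 2, 2
d²: 4, 4, 1, 16, 25, 4, 4; Σd² = 58
ρ = 1 − 6·58/(7·48) = 1 − 348/336 = -0.036

-0.036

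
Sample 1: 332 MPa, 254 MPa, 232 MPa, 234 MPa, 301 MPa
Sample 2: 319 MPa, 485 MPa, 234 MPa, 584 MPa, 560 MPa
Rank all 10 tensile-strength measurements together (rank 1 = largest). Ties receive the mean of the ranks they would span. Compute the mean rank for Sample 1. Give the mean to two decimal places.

Sorted (descending): 584, 560, 485, 332, 319, 301, 254, 234, 234, 232
The 2 values of 234 occupy positions 8–9 → average rank (8+9)/2 = 8.5.
Sample 1 values → pooled ranks: 332→4, 254→7, 232→10, 234→8.5, 301→6
Mean rank = (4 + 7 + 10 + 8.5 + 6) / 5 = 7.10

7.10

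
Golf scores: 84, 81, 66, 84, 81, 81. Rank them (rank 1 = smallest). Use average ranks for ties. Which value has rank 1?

66

Sorted (ascending): 66, 81, 81, 81, 84, 84
The 3 values of 81 occupy positions 2–4 → average rank 3.
The 2 values of 84 occupy positions 5–6 → average rank (5+6)/2 = 5.5.
Rank 1 → value 66.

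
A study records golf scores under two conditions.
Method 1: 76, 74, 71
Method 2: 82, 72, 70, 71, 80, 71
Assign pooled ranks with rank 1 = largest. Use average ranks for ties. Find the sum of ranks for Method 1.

14

Sorted (descending): 82, 80, 76, 74, 72, 71, 71, 71, 70
The 3 values of 71 occupy positions 6–8 → average rank 7.
Method 1 values → pooled ranks: 76→3, 74→4, 71→7
Rank sum = 3 + 4 + 7 = 14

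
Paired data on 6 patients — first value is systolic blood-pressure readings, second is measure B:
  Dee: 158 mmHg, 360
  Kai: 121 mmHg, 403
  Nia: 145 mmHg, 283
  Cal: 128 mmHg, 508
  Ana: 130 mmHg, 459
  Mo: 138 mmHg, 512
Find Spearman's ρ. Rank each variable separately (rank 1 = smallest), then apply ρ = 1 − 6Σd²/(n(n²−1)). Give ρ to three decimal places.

-0.429

Ranks of variable 1: 6, 1, 5, 2, 3, 4
Ranks of variable 2: 2, 3, 1, 5, 4, 6
d = r₁ − r₂: 4, -2, 4, -3, -1, -2
d²: 16, 4, 16, 9, 1, 4; Σd² = 50
ρ = 1 − 6·50/(6·35) = 1 − 300/210 = -0.429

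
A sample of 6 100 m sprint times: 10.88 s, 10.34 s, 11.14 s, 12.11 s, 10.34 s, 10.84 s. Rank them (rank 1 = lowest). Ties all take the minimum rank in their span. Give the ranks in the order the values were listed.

4, 1, 5, 6, 1, 3

Sorted (ascending): 10.34, 10.34, 10.84, 10.88, 11.14, 12.11
The 2 values of 10.34 occupy positions 1–2 → each gets rank 1.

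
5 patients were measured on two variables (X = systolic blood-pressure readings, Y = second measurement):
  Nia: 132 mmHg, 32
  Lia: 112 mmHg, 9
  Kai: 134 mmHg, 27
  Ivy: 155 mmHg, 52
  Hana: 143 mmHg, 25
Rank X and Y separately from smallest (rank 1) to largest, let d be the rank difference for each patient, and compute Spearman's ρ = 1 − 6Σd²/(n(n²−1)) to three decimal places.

0.600

Ranks of variable 1: 2, 1, 3, 5, 4
Ranks of variable 2: 4, 1, 3, 5, 2
d = r₁ − r₂: -2, 0, 0, 0, 2
d²: 4, 0, 0, 0, 4; Σd² = 8
ρ = 1 − 6·8/(5·24) = 1 − 48/120 = 0.600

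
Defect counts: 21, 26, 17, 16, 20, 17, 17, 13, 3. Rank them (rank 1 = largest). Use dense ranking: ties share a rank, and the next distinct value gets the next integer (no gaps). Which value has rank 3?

20

Sorted (descending): 26, 21, 20, 17, 17, 17, 16, 13, 3
The 3 values of 17 share dense rank 4.
Remaining distinct values take the next consecutive integers.
Rank 3 → value 20.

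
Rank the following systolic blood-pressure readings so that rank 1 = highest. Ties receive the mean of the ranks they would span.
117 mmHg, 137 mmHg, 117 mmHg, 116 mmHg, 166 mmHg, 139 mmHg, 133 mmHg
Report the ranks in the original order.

Sorted (descending): 166, 139, 137, 133, 117, 117, 116
The 2 values of 117 occupy positions 5–6 → average rank (5+6)/2 = 5.5.

5.5, 3, 5.5, 7, 1, 2, 4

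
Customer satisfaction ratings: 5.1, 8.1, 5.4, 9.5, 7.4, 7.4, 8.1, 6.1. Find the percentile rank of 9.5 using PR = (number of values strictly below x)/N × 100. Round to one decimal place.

N = 8.
Strictly below 9.5: 7. Equal to 9.5: 1.
PR = 7/8 × 100 = 87.5

87.5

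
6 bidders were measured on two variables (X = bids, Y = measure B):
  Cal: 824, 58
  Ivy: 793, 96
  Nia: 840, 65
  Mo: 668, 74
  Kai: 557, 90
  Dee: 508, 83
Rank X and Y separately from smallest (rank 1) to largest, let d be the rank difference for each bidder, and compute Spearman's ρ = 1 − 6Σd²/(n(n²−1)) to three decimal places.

-0.543

Ranks of variable 1: 5, 4, 6, 3, 2, 1
Ranks of variable 2: 1, 6, 2, 3, 5, 4
d = r₁ − r₂: 4, -2, 4, 0, -3, -3
d²: 16, 4, 16, 0, 9, 9; Σd² = 54
ρ = 1 − 6·54/(6·35) = 1 − 324/210 = -0.543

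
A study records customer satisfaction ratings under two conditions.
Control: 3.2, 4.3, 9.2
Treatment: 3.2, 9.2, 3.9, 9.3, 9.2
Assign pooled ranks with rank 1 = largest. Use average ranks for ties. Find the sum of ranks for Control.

15.5

Sorted (descending): 9.3, 9.2, 9.2, 9.2, 4.3, 3.9, 3.2, 3.2
The 3 values of 9.2 occupy positions 2–4 → average rank 3.
The 2 values of 3.2 occupy positions 7–8 → average rank (7+8)/2 = 7.5.
Control values → pooled ranks: 3.2→7.5, 4.3→5, 9.2→3
Rank sum = 7.5 + 5 + 3 = 15.5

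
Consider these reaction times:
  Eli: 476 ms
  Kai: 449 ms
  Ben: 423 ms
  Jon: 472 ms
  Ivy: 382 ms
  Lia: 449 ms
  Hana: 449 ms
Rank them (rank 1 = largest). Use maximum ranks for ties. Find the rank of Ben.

Sorted (descending): 476, 472, 449, 449, 449, 423, 382
The 3 values of 449 occupy positions 3–5 → each gets rank 5.
Ben has value 423 ms → rank 6.

6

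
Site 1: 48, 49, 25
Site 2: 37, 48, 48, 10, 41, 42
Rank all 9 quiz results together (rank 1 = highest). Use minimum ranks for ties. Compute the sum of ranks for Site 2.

31

Sorted (descending): 49, 48, 48, 48, 42, 41, 37, 25, 10
The 3 values of 48 occupy positions 2–4 → each gets rank 2.
Site 2 values → pooled ranks: 37→7, 48→2, 48→2, 10→9, 41→6, 42→5
Rank sum = 7 + 2 + 2 + 9 + 6 + 5 = 31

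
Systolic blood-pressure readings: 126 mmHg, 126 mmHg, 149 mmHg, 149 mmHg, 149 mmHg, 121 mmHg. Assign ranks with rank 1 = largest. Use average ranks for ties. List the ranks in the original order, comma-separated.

4.5, 4.5, 2, 2, 2, 6

Sorted (descending): 149, 149, 149, 126, 126, 121
The 3 values of 149 occupy positions 1–3 → average rank 2.
The 2 values of 126 occupy positions 4–5 → average rank (4+5)/2 = 4.5.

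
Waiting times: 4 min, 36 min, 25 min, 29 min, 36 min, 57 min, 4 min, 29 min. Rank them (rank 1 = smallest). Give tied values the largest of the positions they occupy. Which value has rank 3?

25

Sorted (ascending): 4, 4, 25, 29, 29, 36, 36, 57
The 2 values of 4 occupy positions 1–2 → each gets rank 2.
The 2 values of 29 occupy positions 4–5 → each gets rank 5.
The 2 values of 36 occupy positions 6–7 → each gets rank 7.
Rank 3 → value 25.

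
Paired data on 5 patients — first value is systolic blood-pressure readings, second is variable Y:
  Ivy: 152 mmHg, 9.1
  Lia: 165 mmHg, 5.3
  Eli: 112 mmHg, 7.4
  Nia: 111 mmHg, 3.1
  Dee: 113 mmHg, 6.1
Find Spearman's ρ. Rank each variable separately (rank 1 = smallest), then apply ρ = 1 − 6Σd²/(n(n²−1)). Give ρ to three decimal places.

0.300

Ranks of variable 1: 4, 5, 2, 1, 3
Ranks of variable 2: 5, 2, 4, 1, 3
d = r₁ − r₂: -1, 3, -2, 0, 0
d²: 1, 9, 4, 0, 0; Σd² = 14
ρ = 1 − 6·14/(5·24) = 1 − 84/120 = 0.300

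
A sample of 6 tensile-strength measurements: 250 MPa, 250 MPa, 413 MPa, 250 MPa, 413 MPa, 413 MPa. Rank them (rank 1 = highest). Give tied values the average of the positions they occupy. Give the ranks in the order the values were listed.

5, 5, 2, 5, 2, 2

Sorted (descending): 413, 413, 413, 250, 250, 250
The 3 values of 413 occupy positions 1–3 → average rank 2.
The 3 values of 250 occupy positions 4–6 → average rank 5.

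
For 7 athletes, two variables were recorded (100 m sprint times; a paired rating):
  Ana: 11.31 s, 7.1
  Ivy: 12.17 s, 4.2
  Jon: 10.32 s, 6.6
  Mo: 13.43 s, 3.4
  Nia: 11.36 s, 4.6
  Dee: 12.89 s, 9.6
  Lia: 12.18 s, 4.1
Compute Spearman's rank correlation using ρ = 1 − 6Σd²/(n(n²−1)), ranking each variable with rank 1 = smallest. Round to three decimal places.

Ranks of variable 1: 2, 4, 1, 7, 3, 6, 5
Ranks of variable 2: 6, 3, 5, 1, 4, 7, 2
d = r₁ − r₂: -4, 1, -4, 6, -1, -1, 3
d²: 16, 1, 16, 36, 1, 1, 9; Σd² = 80
ρ = 1 − 6·80/(7·48) = 1 − 480/336 = -0.429

-0.429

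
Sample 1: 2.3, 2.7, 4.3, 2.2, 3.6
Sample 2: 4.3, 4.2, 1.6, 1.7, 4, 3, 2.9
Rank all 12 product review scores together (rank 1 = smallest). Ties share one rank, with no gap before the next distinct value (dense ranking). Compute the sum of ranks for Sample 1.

Sorted (ascending): 1.6, 1.7, 2.2, 2.3, 2.7, 2.9, 3, 3.6, 4, 4.2, 4.3, 4.3
The 2 values of 4.3 share dense rank 11.
Remaining distinct values take the next consecutive integers.
Sample 1 values → pooled ranks: 2.3→4, 2.7→5, 4.3→11, 2.2→3, 3.6→8
Rank sum = 4 + 5 + 11 + 3 + 8 = 31

31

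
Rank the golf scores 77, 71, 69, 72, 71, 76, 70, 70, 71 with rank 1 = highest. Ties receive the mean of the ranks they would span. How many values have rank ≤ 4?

3

Sorted (descending): 77, 76, 72, 71, 71, 71, 70, 70, 69
The 3 values of 71 occupy positions 4–6 → average rank 5.
The 2 values of 70 occupy positions 7–8 → average rank (7+8)/2 = 7.5.
Ranks ≤ 4: {1, 2, 3} → 3 values.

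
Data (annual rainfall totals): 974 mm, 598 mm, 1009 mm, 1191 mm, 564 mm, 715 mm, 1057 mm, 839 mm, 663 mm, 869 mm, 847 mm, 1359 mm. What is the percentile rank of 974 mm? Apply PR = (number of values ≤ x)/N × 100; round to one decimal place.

N = 12.
Strictly below 974: 7. Equal to 974: 1.
PR = 8/12 × 100 = 66.7

66.7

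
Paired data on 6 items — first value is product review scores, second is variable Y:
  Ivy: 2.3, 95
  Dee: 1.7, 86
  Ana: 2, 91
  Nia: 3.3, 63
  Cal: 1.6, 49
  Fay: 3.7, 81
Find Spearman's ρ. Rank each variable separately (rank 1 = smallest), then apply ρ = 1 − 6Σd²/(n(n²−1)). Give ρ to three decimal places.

Ranks of variable 1: 4, 2, 3, 5, 1, 6
Ranks of variable 2: 6, 4, 5, 2, 1, 3
d = r₁ − r₂: -2, -2, -2, 3, 0, 3
d²: 4, 4, 4, 9, 0, 9; Σd² = 30
ρ = 1 − 6·30/(6·35) = 1 − 180/210 = 0.143

0.143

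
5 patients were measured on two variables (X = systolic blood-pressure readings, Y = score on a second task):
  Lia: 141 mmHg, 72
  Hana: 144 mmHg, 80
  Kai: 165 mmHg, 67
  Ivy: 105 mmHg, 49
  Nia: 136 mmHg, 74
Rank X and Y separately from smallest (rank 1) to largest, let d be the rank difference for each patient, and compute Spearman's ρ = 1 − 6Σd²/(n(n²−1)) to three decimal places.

Ranks of variable 1: 3, 4, 5, 1, 2
Ranks of variable 2: 3, 5, 2, 1, 4
d = r₁ − r₂: 0, -1, 3, 0, -2
d²: 0, 1, 9, 0, 4; Σd² = 14
ρ = 1 − 6·14/(5·24) = 1 − 84/120 = 0.300

0.300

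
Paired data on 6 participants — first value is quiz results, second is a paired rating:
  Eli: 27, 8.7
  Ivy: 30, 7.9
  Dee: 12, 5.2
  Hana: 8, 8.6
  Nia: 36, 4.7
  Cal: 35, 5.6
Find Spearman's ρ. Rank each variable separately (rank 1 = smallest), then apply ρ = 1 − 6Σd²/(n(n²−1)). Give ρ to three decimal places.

-0.543

Ranks of variable 1: 3, 4, 2, 1, 6, 5
Ranks of variable 2: 6, 4, 2, 5, 1, 3
d = r₁ − r₂: -3, 0, 0, -4, 5, 2
d²: 9, 0, 0, 16, 25, 4; Σd² = 54
ρ = 1 − 6·54/(6·35) = 1 − 324/210 = -0.543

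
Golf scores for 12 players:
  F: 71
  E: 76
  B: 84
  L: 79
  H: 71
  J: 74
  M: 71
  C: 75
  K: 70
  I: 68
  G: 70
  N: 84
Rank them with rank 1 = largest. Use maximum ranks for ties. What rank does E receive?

4

Sorted (descending): 84, 84, 79, 76, 75, 74, 71, 71, 71, 70, 70, 68
The 2 values of 84 occupy positions 1–2 → each gets rank 2.
The 3 values of 71 occupy positions 7–9 → each gets rank 9.
The 2 values of 70 occupy positions 10–11 → each gets rank 11.
E has value 76 → rank 4.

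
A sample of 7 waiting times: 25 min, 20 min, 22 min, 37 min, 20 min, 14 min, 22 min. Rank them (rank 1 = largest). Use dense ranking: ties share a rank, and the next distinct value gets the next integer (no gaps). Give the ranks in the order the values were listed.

Sorted (descending): 37, 25, 22, 22, 20, 20, 14
The 2 values of 22 share dense rank 3.
The 2 values of 20 share dense rank 4.
Remaining distinct values take the next consecutive integers.

2, 4, 3, 1, 4, 5, 3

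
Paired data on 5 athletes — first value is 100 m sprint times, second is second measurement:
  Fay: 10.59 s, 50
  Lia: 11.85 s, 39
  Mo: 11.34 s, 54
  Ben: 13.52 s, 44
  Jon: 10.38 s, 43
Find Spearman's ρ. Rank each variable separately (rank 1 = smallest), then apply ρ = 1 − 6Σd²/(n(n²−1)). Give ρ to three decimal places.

-0.100

Ranks of variable 1: 2, 4, 3, 5, 1
Ranks of variable 2: 4, 1, 5, 3, 2
d = r₁ − r₂: -2, 3, -2, 2, -1
d²: 4, 9, 4, 4, 1; Σd² = 22
ρ = 1 − 6·22/(5·24) = 1 − 132/120 = -0.100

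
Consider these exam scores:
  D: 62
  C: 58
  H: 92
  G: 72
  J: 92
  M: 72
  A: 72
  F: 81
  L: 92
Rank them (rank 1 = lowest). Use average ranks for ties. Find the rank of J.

8

Sorted (ascending): 58, 62, 72, 72, 72, 81, 92, 92, 92
The 3 values of 72 occupy positions 3–5 → average rank 4.
The 3 values of 92 occupy positions 7–9 → average rank 8.
J has value 92 → rank 8.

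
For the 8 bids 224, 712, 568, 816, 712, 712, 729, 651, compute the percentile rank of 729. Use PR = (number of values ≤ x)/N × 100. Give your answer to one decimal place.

87.5

N = 8.
Strictly below 729: 6. Equal to 729: 1.
PR = 7/8 × 100 = 87.5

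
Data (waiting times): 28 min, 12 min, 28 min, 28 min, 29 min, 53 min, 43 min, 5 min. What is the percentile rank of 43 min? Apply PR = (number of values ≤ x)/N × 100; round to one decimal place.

87.5

N = 8.
Strictly below 43: 6. Equal to 43: 1.
PR = 7/8 × 100 = 87.5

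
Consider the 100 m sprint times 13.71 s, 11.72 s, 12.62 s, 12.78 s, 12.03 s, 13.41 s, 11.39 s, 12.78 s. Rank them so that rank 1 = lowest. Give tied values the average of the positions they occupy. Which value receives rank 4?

Sorted (ascending): 11.39, 11.72, 12.03, 12.62, 12.78, 12.78, 13.41, 13.71
The 2 values of 12.78 occupy positions 5–6 → average rank (5+6)/2 = 5.5.
Rank 4 → value 12.62.

12.62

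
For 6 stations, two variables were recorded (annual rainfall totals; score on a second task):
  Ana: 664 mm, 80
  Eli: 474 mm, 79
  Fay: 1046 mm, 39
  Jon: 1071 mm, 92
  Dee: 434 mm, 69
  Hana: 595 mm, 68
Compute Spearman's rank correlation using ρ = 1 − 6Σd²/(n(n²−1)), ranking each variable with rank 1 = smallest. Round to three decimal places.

0.257

Ranks of variable 1: 4, 2, 5, 6, 1, 3
Ranks of variable 2: 5, 4, 1, 6, 3, 2
d = r₁ − r₂: -1, -2, 4, 0, -2, 1
d²: 1, 4, 16, 0, 4, 1; Σd² = 26
ρ = 1 − 6·26/(6·35) = 1 − 156/210 = 0.257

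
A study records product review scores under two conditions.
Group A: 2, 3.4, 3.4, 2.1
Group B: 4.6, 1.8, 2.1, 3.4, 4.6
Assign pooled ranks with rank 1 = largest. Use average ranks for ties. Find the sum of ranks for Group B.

Sorted (descending): 4.6, 4.6, 3.4, 3.4, 3.4, 2.1, 2.1, 2, 1.8
The 2 values of 4.6 occupy positions 1–2 → average rank (1+2)/2 = 1.5.
The 3 values of 3.4 occupy positions 3–5 → average rank 4.
The 2 values of 2.1 occupy positions 6–7 → average rank (6+7)/2 = 6.5.
Group B values → pooled ranks: 4.6→1.5, 1.8→9, 2.1→6.5, 3.4→4, 4.6→1.5
Rank sum = 1.5 + 9 + 6.5 + 4 + 1.5 = 22.5

22.5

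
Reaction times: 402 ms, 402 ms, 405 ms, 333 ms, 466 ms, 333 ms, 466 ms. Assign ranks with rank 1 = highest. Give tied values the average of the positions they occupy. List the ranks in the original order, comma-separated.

4.5, 4.5, 3, 6.5, 1.5, 6.5, 1.5

Sorted (descending): 466, 466, 405, 402, 402, 333, 333
The 2 values of 466 occupy positions 1–2 → average rank (1+2)/2 = 1.5.
The 2 values of 402 occupy positions 4–5 → average rank (4+5)/2 = 4.5.
The 2 values of 333 occupy positions 6–7 → average rank (6+7)/2 = 6.5.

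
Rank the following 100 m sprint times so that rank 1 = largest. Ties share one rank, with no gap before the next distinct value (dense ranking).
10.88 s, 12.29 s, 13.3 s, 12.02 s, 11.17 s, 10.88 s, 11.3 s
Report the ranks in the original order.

6, 2, 1, 3, 5, 6, 4

Sorted (descending): 13.3, 12.29, 12.02, 11.3, 11.17, 10.88, 10.88
The 2 values of 10.88 share dense rank 6.
Remaining distinct values take the next consecutive integers.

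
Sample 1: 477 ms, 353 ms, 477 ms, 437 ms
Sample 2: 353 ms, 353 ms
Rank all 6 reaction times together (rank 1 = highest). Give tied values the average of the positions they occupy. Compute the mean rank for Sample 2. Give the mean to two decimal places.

Sorted (descending): 477, 477, 437, 353, 353, 353
The 2 values of 477 occupy positions 1–2 → average rank (1+2)/2 = 1.5.
The 3 values of 353 occupy positions 4–6 → average rank 5.
Sample 2 values → pooled ranks: 353→5, 353→5
Mean rank = (5 + 5) / 2 = 5.00

5.00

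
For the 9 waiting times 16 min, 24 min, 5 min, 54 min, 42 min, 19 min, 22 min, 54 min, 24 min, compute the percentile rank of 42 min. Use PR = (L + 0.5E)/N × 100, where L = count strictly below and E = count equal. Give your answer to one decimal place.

72.2

N = 9.
Strictly below 42: 6. Equal to 42: 1.
PR = (6 + 0.5·1)/9 × 100 = 72.2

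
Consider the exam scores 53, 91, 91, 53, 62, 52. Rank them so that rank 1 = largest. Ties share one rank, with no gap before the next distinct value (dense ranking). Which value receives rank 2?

62

Sorted (descending): 91, 91, 62, 53, 53, 52
The 2 values of 91 share dense rank 1.
The 2 values of 53 share dense rank 3.
Remaining distinct values take the next consecutive integers.
Rank 2 → value 62.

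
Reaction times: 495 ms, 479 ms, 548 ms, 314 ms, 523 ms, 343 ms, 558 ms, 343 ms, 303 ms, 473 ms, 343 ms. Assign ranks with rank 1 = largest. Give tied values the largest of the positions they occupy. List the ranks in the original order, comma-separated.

Sorted (descending): 558, 548, 523, 495, 479, 473, 343, 343, 343, 314, 303
The 3 values of 343 occupy positions 7–9 → each gets rank 9.

4, 5, 2, 10, 3, 9, 1, 9, 11, 6, 9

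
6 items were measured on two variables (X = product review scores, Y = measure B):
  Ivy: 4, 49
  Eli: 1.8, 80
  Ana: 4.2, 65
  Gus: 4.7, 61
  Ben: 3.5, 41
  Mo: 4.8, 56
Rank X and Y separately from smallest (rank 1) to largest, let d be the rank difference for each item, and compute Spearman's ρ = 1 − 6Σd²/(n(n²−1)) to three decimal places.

Ranks of variable 1: 3, 1, 4, 5, 2, 6
Ranks of variable 2: 2, 6, 5, 4, 1, 3
d = r₁ − r₂: 1, -5, -1, 1, 1, 3
d²: 1, 25, 1, 1, 1, 9; Σd² = 38
ρ = 1 − 6·38/(6·35) = 1 − 228/210 = -0.086

-0.086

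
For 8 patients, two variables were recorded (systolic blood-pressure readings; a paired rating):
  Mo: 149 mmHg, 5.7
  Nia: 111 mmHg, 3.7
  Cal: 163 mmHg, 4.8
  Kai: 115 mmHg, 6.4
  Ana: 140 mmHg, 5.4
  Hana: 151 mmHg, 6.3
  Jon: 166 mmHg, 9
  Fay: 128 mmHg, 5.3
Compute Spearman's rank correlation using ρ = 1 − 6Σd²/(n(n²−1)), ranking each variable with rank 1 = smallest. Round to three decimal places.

0.405

Ranks of variable 1: 5, 1, 7, 2, 4, 6, 8, 3
Ranks of variable 2: 5, 1, 2, 7, 4, 6, 8, 3
d = r₁ − r₂: 0, 0, 5, -5, 0, 0, 0, 0
d²: 0, 0, 25, 25, 0, 0, 0, 0; Σd² = 50
ρ = 1 − 6·50/(8·63) = 1 − 300/504 = 0.405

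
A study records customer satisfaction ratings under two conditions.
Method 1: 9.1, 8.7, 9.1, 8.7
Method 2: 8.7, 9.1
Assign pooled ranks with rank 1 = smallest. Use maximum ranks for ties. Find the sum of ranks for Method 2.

Sorted (ascending): 8.7, 8.7, 8.7, 9.1, 9.1, 9.1
The 3 values of 8.7 occupy positions 1–3 → each gets rank 3.
The 3 values of 9.1 occupy positions 4–6 → each gets rank 6.
Method 2 values → pooled ranks: 8.7→3, 9.1→6
Rank sum = 3 + 6 = 9

9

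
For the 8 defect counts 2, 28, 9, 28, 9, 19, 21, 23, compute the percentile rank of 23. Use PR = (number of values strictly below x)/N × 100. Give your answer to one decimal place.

62.5

N = 8.
Strictly below 23: 5. Equal to 23: 1.
PR = 5/8 × 100 = 62.5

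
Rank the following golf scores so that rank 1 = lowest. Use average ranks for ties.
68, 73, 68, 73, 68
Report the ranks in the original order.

2, 4.5, 2, 4.5, 2

Sorted (ascending): 68, 68, 68, 73, 73
The 3 values of 68 occupy positions 1–3 → average rank 2.
The 2 values of 73 occupy positions 4–5 → average rank (4+5)/2 = 4.5.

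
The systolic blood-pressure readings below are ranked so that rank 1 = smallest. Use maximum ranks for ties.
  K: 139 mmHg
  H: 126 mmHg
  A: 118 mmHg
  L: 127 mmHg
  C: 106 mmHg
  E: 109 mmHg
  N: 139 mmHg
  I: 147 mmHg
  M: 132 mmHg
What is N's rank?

Sorted (ascending): 106, 109, 118, 126, 127, 132, 139, 139, 147
The 2 values of 139 occupy positions 7–8 → each gets rank 8.
N has value 139 mmHg → rank 8.

8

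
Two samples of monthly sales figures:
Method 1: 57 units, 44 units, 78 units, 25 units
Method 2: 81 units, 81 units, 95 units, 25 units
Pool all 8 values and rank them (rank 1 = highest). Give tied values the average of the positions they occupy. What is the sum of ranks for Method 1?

Sorted (descending): 95, 81, 81, 78, 57, 44, 25, 25
The 2 values of 81 occupy positions 2–3 → average rank (2+3)/2 = 2.5.
The 2 values of 25 occupy positions 7–8 → average rank (7+8)/2 = 7.5.
Method 1 values → pooled ranks: 57→5, 44→6, 78→4, 25→7.5
Rank sum = 5 + 6 + 4 + 7.5 = 22.5

22.5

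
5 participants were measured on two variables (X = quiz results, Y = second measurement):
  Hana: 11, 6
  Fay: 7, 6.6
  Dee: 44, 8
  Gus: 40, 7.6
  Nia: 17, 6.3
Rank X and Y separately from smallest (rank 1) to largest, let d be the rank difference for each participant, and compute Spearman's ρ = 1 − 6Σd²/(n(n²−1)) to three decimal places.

0.700

Ranks of variable 1: 2, 1, 5, 4, 3
Ranks of variable 2: 1, 3, 5, 4, 2
d = r₁ − r₂: 1, -2, 0, 0, 1
d²: 1, 4, 0, 0, 1; Σd² = 6
ρ = 1 − 6·6/(5·24) = 1 − 36/120 = 0.700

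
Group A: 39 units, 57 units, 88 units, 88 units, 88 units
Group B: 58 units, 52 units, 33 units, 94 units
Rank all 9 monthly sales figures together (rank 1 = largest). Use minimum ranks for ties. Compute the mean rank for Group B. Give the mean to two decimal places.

5.50

Sorted (descending): 94, 88, 88, 88, 58, 57, 52, 39, 33
The 3 values of 88 occupy positions 2–4 → each gets rank 2.
Group B values → pooled ranks: 58→5, 52→7, 33→9, 94→1
Mean rank = (5 + 7 + 9 + 1) / 4 = 5.50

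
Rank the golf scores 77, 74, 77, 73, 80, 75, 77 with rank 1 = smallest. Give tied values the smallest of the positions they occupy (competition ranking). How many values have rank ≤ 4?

6

Sorted (ascending): 73, 74, 75, 77, 77, 77, 80
The 3 values of 77 occupy positions 4–6 → each gets rank 4.
Ranks ≤ 4: {1, 2, 3, 4, 4, 4} → 6 values.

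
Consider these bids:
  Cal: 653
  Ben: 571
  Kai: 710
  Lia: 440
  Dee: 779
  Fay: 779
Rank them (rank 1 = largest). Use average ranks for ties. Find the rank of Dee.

1.5

Sorted (descending): 779, 779, 710, 653, 571, 440
The 2 values of 779 occupy positions 1–2 → average rank (1+2)/2 = 1.5.
Dee has value 779 → rank 1.5.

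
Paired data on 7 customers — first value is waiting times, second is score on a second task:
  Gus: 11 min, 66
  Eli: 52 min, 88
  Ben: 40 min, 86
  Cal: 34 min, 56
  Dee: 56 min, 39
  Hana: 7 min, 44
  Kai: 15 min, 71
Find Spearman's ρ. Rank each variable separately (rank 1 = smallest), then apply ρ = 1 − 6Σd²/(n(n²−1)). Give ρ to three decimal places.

0.143

Ranks of variable 1: 2, 6, 5, 4, 7, 1, 3
Ranks of variable 2: 4, 7, 6, 3, 1, 2, 5
d = r₁ − r₂: -2, -1, -1, 1, 6, -1, -2
d²: 4, 1, 1, 1, 36, 1, 4; Σd² = 48
ρ = 1 − 6·48/(7·48) = 1 − 288/336 = 0.143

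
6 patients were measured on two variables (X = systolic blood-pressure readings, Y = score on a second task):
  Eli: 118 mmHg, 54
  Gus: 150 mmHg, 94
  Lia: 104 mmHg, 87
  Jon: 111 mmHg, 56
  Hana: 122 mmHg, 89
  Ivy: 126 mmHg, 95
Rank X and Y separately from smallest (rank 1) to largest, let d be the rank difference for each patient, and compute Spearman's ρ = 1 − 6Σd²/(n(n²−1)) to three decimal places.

Ranks of variable 1: 3, 6, 1, 2, 4, 5
Ranks of variable 2: 1, 5, 3, 2, 4, 6
d = r₁ − r₂: 2, 1, -2, 0, 0, -1
d²: 4, 1, 4, 0, 0, 1; Σd² = 10
ρ = 1 − 6·10/(6·35) = 1 − 60/210 = 0.714

0.714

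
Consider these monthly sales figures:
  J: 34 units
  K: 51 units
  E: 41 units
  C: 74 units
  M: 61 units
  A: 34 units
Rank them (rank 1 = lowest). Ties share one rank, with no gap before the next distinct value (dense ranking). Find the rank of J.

1

Sorted (ascending): 34, 34, 41, 51, 61, 74
The 2 values of 34 share dense rank 1.
Remaining distinct values take the next consecutive integers.
J has value 34 units → rank 1.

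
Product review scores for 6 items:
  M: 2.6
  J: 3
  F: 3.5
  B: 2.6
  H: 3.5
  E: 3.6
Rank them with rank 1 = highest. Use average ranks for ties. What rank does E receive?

1

Sorted (descending): 3.6, 3.5, 3.5, 3, 2.6, 2.6
The 2 values of 3.5 occupy positions 2–3 → average rank (2+3)/2 = 2.5.
The 2 values of 2.6 occupy positions 5–6 → average rank (5+6)/2 = 5.5.
E has value 3.6 → rank 1.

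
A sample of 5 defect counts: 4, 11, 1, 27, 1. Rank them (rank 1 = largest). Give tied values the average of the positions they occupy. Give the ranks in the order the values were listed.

Sorted (descending): 27, 11, 4, 1, 1
The 2 values of 1 occupy positions 4–5 → average rank (4+5)/2 = 4.5.

3, 2, 4.5, 1, 4.5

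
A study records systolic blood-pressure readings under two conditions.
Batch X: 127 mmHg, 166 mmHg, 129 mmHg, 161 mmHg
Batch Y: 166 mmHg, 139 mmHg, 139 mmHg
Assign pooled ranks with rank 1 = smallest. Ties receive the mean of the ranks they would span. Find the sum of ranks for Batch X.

Sorted (ascending): 127, 129, 139, 139, 161, 166, 166
The 2 values of 139 occupy positions 3–4 → average rank (3+4)/2 = 3.5.
The 2 values of 166 occupy positions 6–7 → average rank (6+7)/2 = 6.5.
Batch X values → pooled ranks: 127→1, 166→6.5, 129→2, 161→5
Rank sum = 1 + 6.5 + 2 + 5 = 14.5

14.5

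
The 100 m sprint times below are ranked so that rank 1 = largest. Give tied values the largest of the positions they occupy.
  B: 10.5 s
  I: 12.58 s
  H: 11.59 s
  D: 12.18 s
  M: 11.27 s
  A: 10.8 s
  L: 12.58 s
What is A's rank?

6

Sorted (descending): 12.58, 12.58, 12.18, 11.59, 11.27, 10.8, 10.5
The 2 values of 12.58 occupy positions 1–2 → each gets rank 2.
A has value 10.8 s → rank 6.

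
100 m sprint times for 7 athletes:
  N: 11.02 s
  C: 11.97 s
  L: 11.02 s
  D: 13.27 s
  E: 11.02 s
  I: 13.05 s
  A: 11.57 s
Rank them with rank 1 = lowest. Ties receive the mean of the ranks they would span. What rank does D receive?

7

Sorted (ascending): 11.02, 11.02, 11.02, 11.57, 11.97, 13.05, 13.27
The 3 values of 11.02 occupy positions 1–3 → average rank 2.
D has value 13.27 s → rank 7.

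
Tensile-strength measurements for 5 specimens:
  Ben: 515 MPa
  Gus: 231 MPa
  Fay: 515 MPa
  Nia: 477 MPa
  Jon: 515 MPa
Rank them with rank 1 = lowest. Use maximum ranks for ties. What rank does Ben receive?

5

Sorted (ascending): 231, 477, 515, 515, 515
The 3 values of 515 occupy positions 3–5 → each gets rank 5.
Ben has value 515 MPa → rank 5.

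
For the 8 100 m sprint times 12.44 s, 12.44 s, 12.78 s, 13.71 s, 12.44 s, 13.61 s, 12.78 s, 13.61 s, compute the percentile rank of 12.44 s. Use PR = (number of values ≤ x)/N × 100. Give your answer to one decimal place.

37.5

N = 8.
Strictly below 12.44: 0. Equal to 12.44: 3.
PR = 3/8 × 100 = 37.5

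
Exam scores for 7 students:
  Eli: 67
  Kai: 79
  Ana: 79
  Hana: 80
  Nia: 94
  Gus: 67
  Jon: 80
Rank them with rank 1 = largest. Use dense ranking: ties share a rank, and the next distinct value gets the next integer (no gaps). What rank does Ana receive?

3

Sorted (descending): 94, 80, 80, 79, 79, 67, 67
The 2 values of 80 share dense rank 2.
The 2 values of 79 share dense rank 3.
The 2 values of 67 share dense rank 4.
Remaining distinct values take the next consecutive integers.
Ana has value 79 → rank 3.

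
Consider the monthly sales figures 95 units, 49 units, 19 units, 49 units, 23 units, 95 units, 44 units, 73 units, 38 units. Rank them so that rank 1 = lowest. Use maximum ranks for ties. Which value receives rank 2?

Sorted (ascending): 19, 23, 38, 44, 49, 49, 73, 95, 95
The 2 values of 49 occupy positions 5–6 → each gets rank 6.
The 2 values of 95 occupy positions 8–9 → each gets rank 9.
Rank 2 → value 23.

23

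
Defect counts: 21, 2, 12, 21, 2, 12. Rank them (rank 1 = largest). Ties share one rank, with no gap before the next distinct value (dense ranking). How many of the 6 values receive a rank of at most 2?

4

Sorted (descending): 21, 21, 12, 12, 2, 2
The 2 values of 21 share dense rank 1.
The 2 values of 12 share dense rank 2.
The 2 values of 2 share dense rank 3.
Ranks ≤ 2: {1, 1, 2, 2} → 4 values.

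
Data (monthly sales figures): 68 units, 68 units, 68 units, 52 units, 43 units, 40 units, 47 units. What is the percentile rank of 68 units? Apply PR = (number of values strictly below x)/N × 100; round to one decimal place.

57.1

N = 7.
Strictly below 68: 4. Equal to 68: 3.
PR = 4/7 × 100 = 57.1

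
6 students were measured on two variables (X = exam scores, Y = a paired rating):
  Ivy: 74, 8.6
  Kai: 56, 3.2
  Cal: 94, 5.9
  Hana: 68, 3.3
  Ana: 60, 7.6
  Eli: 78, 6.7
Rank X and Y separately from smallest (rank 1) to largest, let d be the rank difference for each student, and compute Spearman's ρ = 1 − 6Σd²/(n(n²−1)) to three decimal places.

Ranks of variable 1: 4, 1, 6, 3, 2, 5
Ranks of variable 2: 6, 1, 3, 2, 5, 4
d = r₁ − r₂: -2, 0, 3, 1, -3, 1
d²: 4, 0, 9, 1, 9, 1; Σd² = 24
ρ = 1 − 6·24/(6·35) = 1 − 144/210 = 0.314

0.314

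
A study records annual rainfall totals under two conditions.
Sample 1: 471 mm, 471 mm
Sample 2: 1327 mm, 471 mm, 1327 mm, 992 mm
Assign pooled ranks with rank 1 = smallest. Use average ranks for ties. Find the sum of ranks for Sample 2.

17

Sorted (ascending): 471, 471, 471, 992, 1327, 1327
The 3 values of 471 occupy positions 1–3 → average rank 2.
The 2 values of 1327 occupy positions 5–6 → average rank (5+6)/2 = 5.5.
Sample 2 values → pooled ranks: 1327→5.5, 471→2, 1327→5.5, 992→4
Rank sum = 5.5 + 2 + 5.5 + 4 = 17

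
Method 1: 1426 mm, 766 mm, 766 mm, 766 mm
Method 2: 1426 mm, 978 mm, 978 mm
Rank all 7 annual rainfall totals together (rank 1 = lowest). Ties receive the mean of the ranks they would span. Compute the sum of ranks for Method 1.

12.5

Sorted (ascending): 766, 766, 766, 978, 978, 1426, 1426
The 3 values of 766 occupy positions 1–3 → average rank 2.
The 2 values of 978 occupy positions 4–5 → average rank (4+5)/2 = 4.5.
The 2 values of 1426 occupy positions 6–7 → average rank (6+7)/2 = 6.5.
Method 1 values → pooled ranks: 1426→6.5, 766→2, 766→2, 766→2
Rank sum = 6.5 + 2 + 2 + 2 = 12.5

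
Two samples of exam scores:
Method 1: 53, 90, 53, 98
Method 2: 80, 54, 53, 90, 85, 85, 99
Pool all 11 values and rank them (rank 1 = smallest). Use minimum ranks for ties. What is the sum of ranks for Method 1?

Sorted (ascending): 53, 53, 53, 54, 80, 85, 85, 90, 90, 98, 99
The 3 values of 53 occupy positions 1–3 → each gets rank 1.
The 2 values of 85 occupy positions 6–7 → each gets rank 6.
The 2 values of 90 occupy positions 8–9 → each gets rank 8.
Method 1 values → pooled ranks: 53→1, 90→8, 53→1, 98→10
Rank sum = 1 + 8 + 1 + 10 = 20

20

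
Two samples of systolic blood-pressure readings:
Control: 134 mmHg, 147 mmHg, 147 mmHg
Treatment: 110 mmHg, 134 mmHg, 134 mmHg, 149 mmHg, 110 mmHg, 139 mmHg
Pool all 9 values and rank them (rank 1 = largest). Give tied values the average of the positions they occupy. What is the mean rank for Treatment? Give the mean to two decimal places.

5.67

Sorted (descending): 149, 147, 147, 139, 134, 134, 134, 110, 110
The 2 values of 147 occupy positions 2–3 → average rank (2+3)/2 = 2.5.
The 3 values of 134 occupy positions 5–7 → average rank 6.
The 2 values of 110 occupy positions 8–9 → average rank (8+9)/2 = 8.5.
Treatment values → pooled ranks: 110→8.5, 134→6, 134→6, 149→1, 110→8.5, 139→4
Mean rank = (8.5 + 6 + 6 + 1 + 8.5 + 4) / 6 = 5.67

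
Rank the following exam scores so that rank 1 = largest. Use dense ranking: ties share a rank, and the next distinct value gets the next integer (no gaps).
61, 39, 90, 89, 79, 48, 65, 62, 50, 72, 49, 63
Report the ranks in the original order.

Sorted (descending): 90, 89, 79, 72, 65, 63, 62, 61, 50, 49, 48, 39
No ties — each value takes its position as its rank.

8, 12, 1, 2, 3, 11, 5, 7, 9, 4, 10, 6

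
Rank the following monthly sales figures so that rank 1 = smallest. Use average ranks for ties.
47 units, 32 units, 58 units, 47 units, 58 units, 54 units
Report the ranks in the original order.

Sorted (ascending): 32, 47, 47, 54, 58, 58
The 2 values of 47 occupy positions 2–3 → average rank (2+3)/2 = 2.5.
The 2 values of 58 occupy positions 5–6 → average rank (5+6)/2 = 5.5.

2.5, 1, 5.5, 2.5, 5.5, 4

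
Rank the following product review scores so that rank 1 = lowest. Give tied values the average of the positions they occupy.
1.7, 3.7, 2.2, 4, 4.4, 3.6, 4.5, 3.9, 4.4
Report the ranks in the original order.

Sorted (ascending): 1.7, 2.2, 3.6, 3.7, 3.9, 4, 4.4, 4.4, 4.5
The 2 values of 4.4 occupy positions 7–8 → average rank (7+8)/2 = 7.5.

1, 4, 2, 6, 7.5, 3, 9, 5, 7.5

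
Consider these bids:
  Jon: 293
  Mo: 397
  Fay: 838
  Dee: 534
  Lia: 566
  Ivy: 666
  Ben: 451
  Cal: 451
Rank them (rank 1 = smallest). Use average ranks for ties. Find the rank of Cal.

Sorted (ascending): 293, 397, 451, 451, 534, 566, 666, 838
The 2 values of 451 occupy positions 3–4 → average rank (3+4)/2 = 3.5.
Cal has value 451 → rank 3.5.

3.5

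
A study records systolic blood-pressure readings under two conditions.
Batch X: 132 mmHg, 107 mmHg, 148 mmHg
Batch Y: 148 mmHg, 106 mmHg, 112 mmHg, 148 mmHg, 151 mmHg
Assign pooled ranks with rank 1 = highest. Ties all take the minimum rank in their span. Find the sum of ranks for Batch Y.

Sorted (descending): 151, 148, 148, 148, 132, 112, 107, 106
The 3 values of 148 occupy positions 2–4 → each gets rank 2.
Batch Y values → pooled ranks: 148→2, 106→8, 112→6, 148→2, 151→1
Rank sum = 2 + 8 + 6 + 2 + 1 = 19

19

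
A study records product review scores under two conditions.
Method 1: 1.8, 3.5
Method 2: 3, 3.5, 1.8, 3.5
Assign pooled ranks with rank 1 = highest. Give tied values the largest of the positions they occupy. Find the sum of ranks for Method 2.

Sorted (descending): 3.5, 3.5, 3.5, 3, 1.8, 1.8
The 3 values of 3.5 occupy positions 1–3 → each gets rank 3.
The 2 values of 1.8 occupy positions 5–6 → each gets rank 6.
Method 2 values → pooled ranks: 3→4, 3.5→3, 1.8→6, 3.5→3
Rank sum = 4 + 3 + 6 + 3 = 16

16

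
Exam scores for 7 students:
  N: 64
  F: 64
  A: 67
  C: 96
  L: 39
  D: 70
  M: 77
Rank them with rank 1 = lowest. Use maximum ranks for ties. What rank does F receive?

Sorted (ascending): 39, 64, 64, 67, 70, 77, 96
The 2 values of 64 occupy positions 2–3 → each gets rank 3.
F has value 64 → rank 3.

3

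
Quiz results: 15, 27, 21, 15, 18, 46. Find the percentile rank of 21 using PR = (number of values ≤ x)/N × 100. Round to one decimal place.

N = 6.
Strictly below 21: 3. Equal to 21: 1.
PR = 4/6 × 100 = 66.7

66.7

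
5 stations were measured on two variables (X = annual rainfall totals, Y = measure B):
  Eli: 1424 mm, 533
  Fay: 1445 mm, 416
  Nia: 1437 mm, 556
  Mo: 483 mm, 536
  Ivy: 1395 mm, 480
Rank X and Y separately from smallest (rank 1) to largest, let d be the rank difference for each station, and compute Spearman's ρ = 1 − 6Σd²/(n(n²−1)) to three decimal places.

Ranks of variable 1: 3, 5, 4, 1, 2
Ranks of variable 2: 3, 1, 5, 4, 2
d = r₁ − r₂: 0, 4, -1, -3, 0
d²: 0, 16, 1, 9, 0; Σd² = 26
ρ = 1 − 6·26/(5·24) = 1 − 156/120 = -0.300

-0.300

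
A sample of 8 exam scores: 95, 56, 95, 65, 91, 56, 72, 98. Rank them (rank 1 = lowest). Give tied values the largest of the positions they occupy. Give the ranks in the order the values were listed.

Sorted (ascending): 56, 56, 65, 72, 91, 95, 95, 98
The 2 values of 56 occupy positions 1–2 → each gets rank 2.
The 2 values of 95 occupy positions 6–7 → each gets rank 7.

7, 2, 7, 3, 5, 2, 4, 8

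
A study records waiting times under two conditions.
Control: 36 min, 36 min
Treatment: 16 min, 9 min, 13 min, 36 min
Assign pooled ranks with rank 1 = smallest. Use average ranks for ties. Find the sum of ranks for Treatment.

Sorted (ascending): 9, 13, 16, 36, 36, 36
The 3 values of 36 occupy positions 4–6 → average rank 5.
Treatment values → pooled ranks: 16→3, 9→1, 13→2, 36→5
Rank sum = 3 + 1 + 2 + 5 = 11

11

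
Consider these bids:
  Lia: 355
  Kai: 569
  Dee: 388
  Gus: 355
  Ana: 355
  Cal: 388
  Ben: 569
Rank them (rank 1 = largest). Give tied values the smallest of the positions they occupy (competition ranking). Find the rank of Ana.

Sorted (descending): 569, 569, 388, 388, 355, 355, 355
The 2 values of 569 occupy positions 1–2 → each gets rank 1.
The 2 values of 388 occupy positions 3–4 → each gets rank 3.
The 3 values of 355 occupy positions 5–7 → each gets rank 5.
Ana has value 355 → rank 5.

5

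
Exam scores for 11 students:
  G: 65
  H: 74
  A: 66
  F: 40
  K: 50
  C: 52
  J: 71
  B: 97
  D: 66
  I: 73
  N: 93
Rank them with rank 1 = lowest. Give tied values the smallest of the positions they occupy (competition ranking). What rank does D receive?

Sorted (ascending): 40, 50, 52, 65, 66, 66, 71, 73, 74, 93, 97
The 2 values of 66 occupy positions 5–6 → each gets rank 5.
D has value 66 → rank 5.

5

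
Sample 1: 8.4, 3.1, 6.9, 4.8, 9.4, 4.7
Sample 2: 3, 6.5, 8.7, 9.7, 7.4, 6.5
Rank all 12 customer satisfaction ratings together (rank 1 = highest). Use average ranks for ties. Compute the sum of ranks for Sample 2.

Sorted (descending): 9.7, 9.4, 8.7, 8.4, 7.4, 6.9, 6.5, 6.5, 4.8, 4.7, 3.1, 3
The 2 values of 6.5 occupy positions 7–8 → average rank (7+8)/2 = 7.5.
Sample 2 values → pooled ranks: 3→12, 6.5→7.5, 8.7→3, 9.7→1, 7.4→5, 6.5→7.5
Rank sum = 12 + 7.5 + 3 + 1 + 5 + 7.5 = 36

36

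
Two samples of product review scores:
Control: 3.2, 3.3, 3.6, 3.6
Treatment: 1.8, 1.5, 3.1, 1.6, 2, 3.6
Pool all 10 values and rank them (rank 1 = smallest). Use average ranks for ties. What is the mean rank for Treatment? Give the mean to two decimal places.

4.00

Sorted (ascending): 1.5, 1.6, 1.8, 2, 3.1, 3.2, 3.3, 3.6, 3.6, 3.6
The 3 values of 3.6 occupy positions 8–10 → average rank 9.
Treatment values → pooled ranks: 1.8→3, 1.5→1, 3.1→5, 1.6→2, 2→4, 3.6→9
Mean rank = (3 + 1 + 5 + 2 + 4 + 9) / 6 = 4.00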